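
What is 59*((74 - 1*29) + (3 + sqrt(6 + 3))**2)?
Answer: 4779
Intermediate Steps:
59*((74 - 1*29) + (3 + sqrt(6 + 3))**2) = 59*((74 - 29) + (3 + sqrt(9))**2) = 59*(45 + (3 + 3)**2) = 59*(45 + 6**2) = 59*(45 + 36) = 59*81 = 4779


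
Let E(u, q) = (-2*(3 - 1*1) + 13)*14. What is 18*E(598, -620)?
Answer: 2268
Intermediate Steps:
E(u, q) = 126 (E(u, q) = (-2*(3 - 1) + 13)*14 = (-2*2 + 13)*14 = (-4 + 13)*14 = 9*14 = 126)
18*E(598, -620) = 18*126 = 2268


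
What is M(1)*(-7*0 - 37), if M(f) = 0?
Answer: 0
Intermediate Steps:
M(1)*(-7*0 - 37) = 0*(-7*0 - 37) = 0*(0 - 37) = 0*(-37) = 0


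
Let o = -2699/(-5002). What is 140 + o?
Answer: 702979/5002 ≈ 140.54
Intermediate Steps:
o = 2699/5002 (o = -2699*(-1/5002) = 2699/5002 ≈ 0.53958)
140 + o = 140 + 2699/5002 = 702979/5002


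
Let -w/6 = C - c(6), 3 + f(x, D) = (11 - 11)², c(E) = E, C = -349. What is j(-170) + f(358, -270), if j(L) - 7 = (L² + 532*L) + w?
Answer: -59406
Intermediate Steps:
f(x, D) = -3 (f(x, D) = -3 + (11 - 11)² = -3 + 0² = -3 + 0 = -3)
w = 2130 (w = -6*(-349 - 1*6) = -6*(-349 - 6) = -6*(-355) = 2130)
j(L) = 2137 + L² + 532*L (j(L) = 7 + ((L² + 532*L) + 2130) = 7 + (2130 + L² + 532*L) = 2137 + L² + 532*L)
j(-170) + f(358, -270) = (2137 + (-170)² + 532*(-170)) - 3 = (2137 + 28900 - 90440) - 3 = -59403 - 3 = -59406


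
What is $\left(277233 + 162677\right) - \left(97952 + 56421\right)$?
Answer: $285537$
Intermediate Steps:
$\left(277233 + 162677\right) - \left(97952 + 56421\right) = 439910 - 154373 = 285537$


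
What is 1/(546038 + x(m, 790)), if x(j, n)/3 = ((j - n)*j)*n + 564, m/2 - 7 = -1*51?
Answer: 1/183663410 ≈ 5.4447e-9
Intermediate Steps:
m = -88 (m = 14 + 2*(-1*51) = 14 + 2*(-51) = 14 - 102 = -88)
x(j, n) = 1692 + 3*j*n*(j - n) (x(j, n) = 3*(((j - n)*j)*n + 564) = 3*((j*(j - n))*n + 564) = 3*(j*n*(j - n) + 564) = 3*(564 + j*n*(j - n)) = 1692 + 3*j*n*(j - n))
1/(546038 + x(m, 790)) = 1/(546038 + (1692 - 3*(-88)*790**2 + 3*790*(-88)**2)) = 1/(546038 + (1692 - 3*(-88)*624100 + 3*790*7744)) = 1/(546038 + (1692 + 164762400 + 18353280)) = 1/(546038 + 183117372) = 1/183663410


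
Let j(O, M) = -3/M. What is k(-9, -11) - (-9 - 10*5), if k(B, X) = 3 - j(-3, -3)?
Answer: 61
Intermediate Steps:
k(B, X) = 2 (k(B, X) = 3 - (-3)/(-3) = 3 - (-3)*(-1)/3 = 3 - 1*1 = 3 - 1 = 2)
k(-9, -11) - (-9 - 10*5) = 2 - (-9 - 10*5) = 2 - (-9 - 50) = 2 - 1*(-59) = 2 + 59 = 61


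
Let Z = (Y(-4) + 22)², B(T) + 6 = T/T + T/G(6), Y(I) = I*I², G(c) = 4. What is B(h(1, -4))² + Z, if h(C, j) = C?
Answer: 28585/16 ≈ 1786.6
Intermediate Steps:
Y(I) = I³
B(T) = -5 + T/4 (B(T) = -6 + (T/T + T/4) = -6 + (1 + T*(¼)) = -6 + (1 + T/4) = -5 + T/4)
Z = 1764 (Z = ((-4)³ + 22)² = (-64 + 22)² = (-42)² = 1764)
B(h(1, -4))² + Z = (-5 + (¼)*1)² + 1764 = (-5 + ¼)² + 1764 = (-19/4)² + 1764 = 361/16 + 1764 = 28585/16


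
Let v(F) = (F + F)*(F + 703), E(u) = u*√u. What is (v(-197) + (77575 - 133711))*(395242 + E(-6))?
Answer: -100984331000 + 1533000*I*√6 ≈ -1.0098e+11 + 3.7551e+6*I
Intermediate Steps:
E(u) = u^(3/2)
v(F) = 2*F*(703 + F) (v(F) = (2*F)*(703 + F) = 2*F*(703 + F))
(v(-197) + (77575 - 133711))*(395242 + E(-6)) = (2*(-197)*(703 - 197) + (77575 - 133711))*(395242 + (-6)^(3/2)) = (2*(-197)*506 - 56136)*(395242 - 6*I*√6) = (-199364 - 56136)*(395242 - 6*I*√6) = -255500*(395242 - 6*I*√6) = -100984331000 + 1533000*I*√6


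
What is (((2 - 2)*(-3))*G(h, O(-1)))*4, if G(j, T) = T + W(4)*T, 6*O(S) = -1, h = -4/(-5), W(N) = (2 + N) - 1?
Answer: 0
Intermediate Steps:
W(N) = 1 + N
h = ⅘ (h = -4*(-⅕) = ⅘ ≈ 0.80000)
O(S) = -⅙ (O(S) = (⅙)*(-1) = -⅙)
G(j, T) = 6*T (G(j, T) = T + (1 + 4)*T = T + 5*T = 6*T)
(((2 - 2)*(-3))*G(h, O(-1)))*4 = (((2 - 2)*(-3))*(6*(-⅙)))*4 = ((0*(-3))*(-1))*4 = (0*(-1))*4 = 0*4 = 0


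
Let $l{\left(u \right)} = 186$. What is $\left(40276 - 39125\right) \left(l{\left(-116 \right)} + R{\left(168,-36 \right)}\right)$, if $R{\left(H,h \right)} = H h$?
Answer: $-6747162$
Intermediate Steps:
$\left(40276 - 39125\right) \left(l{\left(-116 \right)} + R{\left(168,-36 \right)}\right) = \left(40276 - 39125\right) \left(186 + 168 \left(-36\right)\right) = 1151 \left(186 - 6048\right) = 1151 \left(-5862\right) = -6747162$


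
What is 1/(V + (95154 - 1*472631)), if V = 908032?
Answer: 1/530555 ≈ 1.8848e-6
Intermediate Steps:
1/(V + (95154 - 1*472631)) = 1/(908032 + (95154 - 1*472631)) = 1/(908032 + (95154 - 472631)) = 1/(908032 - 377477) = 1/530555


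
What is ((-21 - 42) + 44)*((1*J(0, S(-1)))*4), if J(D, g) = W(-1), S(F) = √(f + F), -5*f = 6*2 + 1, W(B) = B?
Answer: 76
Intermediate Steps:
f = -13/5 (f = -(6*2 + 1)/5 = -(12 + 1)/5 = -⅕*13 = -13/5 ≈ -2.6000)
S(F) = √(-13/5 + F)
J(D, g) = -1
((-21 - 42) + 44)*((1*J(0, S(-1)))*4) = ((-21 - 42) + 44)*((1*(-1))*4) = (-63 + 44)*(-1*4) = -19*(-4) = 76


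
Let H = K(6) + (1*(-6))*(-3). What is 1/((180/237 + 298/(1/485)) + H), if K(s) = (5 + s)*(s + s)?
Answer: 79/11429780 ≈ 6.9118e-6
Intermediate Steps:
K(s) = 2*s*(5 + s) (K(s) = (5 + s)*(2*s) = 2*s*(5 + s))
H = 150 (H = 2*6*(5 + 6) + (1*(-6))*(-3) = 2*6*11 - 6*(-3) = 132 + 18 = 150)
1/((180/237 + 298/(1/485)) + H) = 1/((180/237 + 298/(1/485)) + 150) = 1/((180*(1/237) + 298/(1/485)) + 150) = 1/((60/79 + 298*485) + 150) = 1/((60/79 + 144530) + 150) = 1/(11417930/79 + 150) = 1/(11429780/79) = 79/11429780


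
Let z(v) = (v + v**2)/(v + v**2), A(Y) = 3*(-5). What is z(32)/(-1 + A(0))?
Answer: -1/16 ≈ -0.062500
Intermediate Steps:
A(Y) = -15
z(v) = 1
z(32)/(-1 + A(0)) = 1/(-1 - 15) = 1/(-16) = -1/16*1 = -1/16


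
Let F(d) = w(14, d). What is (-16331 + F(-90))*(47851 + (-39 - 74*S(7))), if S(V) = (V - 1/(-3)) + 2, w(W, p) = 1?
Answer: -2308474120/3 ≈ -7.6949e+8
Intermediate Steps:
S(V) = 7/3 + V (S(V) = (V - 1*(-⅓)) + 2 = (V + ⅓) + 2 = (⅓ + V) + 2 = 7/3 + V)
F(d) = 1
(-16331 + F(-90))*(47851 + (-39 - 74*S(7))) = (-16331 + 1)*(47851 + (-39 - 74*(7/3 + 7))) = -16330*(47851 + (-39 - 74*28/3)) = -16330*(47851 + (-39 - 2072/3)) = -16330*(47851 - 2189/3) = -16330*141364/3 = -2308474120/3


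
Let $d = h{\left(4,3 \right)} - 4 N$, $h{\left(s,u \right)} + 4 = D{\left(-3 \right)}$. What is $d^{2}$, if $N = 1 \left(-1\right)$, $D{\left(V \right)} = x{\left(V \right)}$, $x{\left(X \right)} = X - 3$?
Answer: $36$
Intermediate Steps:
$x{\left(X \right)} = -3 + X$ ($x{\left(X \right)} = X - 3 = -3 + X$)
$D{\left(V \right)} = -3 + V$
$h{\left(s,u \right)} = -10$ ($h{\left(s,u \right)} = -4 - 6 = -10$)
$N = -1$
$d = -6$ ($d = -10 - -4 = -10 + 4 = -6$)
$d^{2} = \left(-6\right)^{2} = 36$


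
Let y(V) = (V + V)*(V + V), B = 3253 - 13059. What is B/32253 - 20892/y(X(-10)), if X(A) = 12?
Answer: -18874387/516048 ≈ -36.575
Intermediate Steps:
B = -9806
y(V) = 4*V**2 (y(V) = (2*V)*(2*V) = 4*V**2)
B/32253 - 20892/y(X(-10)) = -9806/32253 - 20892/(4*12**2) = -9806*1/32253 - 20892/(4*144) = -9806/32253 - 20892/576 = -9806/32253 - 20892*1/576 = -9806/32253 - 1741/48 = -18874387/516048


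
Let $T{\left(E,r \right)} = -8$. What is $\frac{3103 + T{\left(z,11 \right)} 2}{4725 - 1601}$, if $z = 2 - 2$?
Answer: $\frac{3087}{3124} \approx 0.98816$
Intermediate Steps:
$z = 0$ ($z = 2 - 2 = 0$)
$\frac{3103 + T{\left(z,11 \right)} 2}{4725 - 1601} = \frac{3103 - 16}{4725 - 1601} = \frac{3087}{3124}$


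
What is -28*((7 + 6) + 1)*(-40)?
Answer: 15680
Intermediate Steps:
-28*((7 + 6) + 1)*(-40) = -28*(13 + 1)*(-40) = -28*14*(-40) = -392*(-40) = 15680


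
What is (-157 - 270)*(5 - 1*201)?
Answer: 83692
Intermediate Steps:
(-157 - 270)*(5 - 1*201) = -427*(5 - 201) = -427*(-196) = 83692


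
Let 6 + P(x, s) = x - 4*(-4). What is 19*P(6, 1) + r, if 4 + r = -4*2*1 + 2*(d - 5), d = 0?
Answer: 282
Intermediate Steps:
P(x, s) = 10 + x (P(x, s) = -6 + (x - 4*(-4)) = -6 + (x + 16) = -6 + (16 + x) = 10 + x)
r = -22 (r = -4 + (-4*2*1 + 2*(0 - 5)) = -4 + (-8*1 + 2*(-5)) = -4 + (-8 - 10) = -4 - 18 = -22)
19*P(6, 1) + r = 19*(10 + 6) - 22 = 19*16 - 22 = 304 - 22 = 282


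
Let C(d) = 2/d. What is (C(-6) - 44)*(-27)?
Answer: 1197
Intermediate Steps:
(C(-6) - 44)*(-27) = (2/(-6) - 44)*(-27) = (2*(-⅙) - 44)*(-27) = (-⅓ - 44)*(-27) = -133/3*(-27) = 1197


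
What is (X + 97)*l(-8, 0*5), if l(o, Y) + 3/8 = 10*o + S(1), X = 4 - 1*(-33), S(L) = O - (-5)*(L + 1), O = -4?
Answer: -39865/4 ≈ -9966.3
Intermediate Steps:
S(L) = 1 + 5*L (S(L) = -4 - (-5)*(L + 1) = -4 - (-5)*(1 + L) = -4 - (-5 - 5*L) = -4 + (5 + 5*L) = 1 + 5*L)
X = 37 (X = 4 + 33 = 37)
l(o, Y) = 45/8 + 10*o (l(o, Y) = -3/8 + (10*o + (1 + 5*1)) = -3/8 + (10*o + (1 + 5)) = -3/8 + (10*o + 6) = -3/8 + (6 + 10*o) = 45/8 + 10*o)
(X + 97)*l(-8, 0*5) = (37 + 97)*(45/8 + 10*(-8)) = 134*(45/8 - 80) = 134*(-595/8) = -39865/4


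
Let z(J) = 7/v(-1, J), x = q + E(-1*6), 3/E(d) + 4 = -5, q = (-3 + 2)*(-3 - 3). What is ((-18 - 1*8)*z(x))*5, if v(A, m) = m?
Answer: -2730/17 ≈ -160.59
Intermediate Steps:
q = 6 (q = -1*(-6) = 6)
E(d) = -1/3 (E(d) = 3/(-4 - 5) = 3/(-9) = 3*(-1/9) = -1/3)
x = 17/3 (x = 6 - 1/3 = 17/3 ≈ 5.6667)
z(J) = 7/J
((-18 - 1*8)*z(x))*5 = ((-18 - 1*8)*(7/(17/3)))*5 = ((-18 - 8)*(7*(3/17)))*5 = -26*21/17*5 = -546/17*5 = -2730/17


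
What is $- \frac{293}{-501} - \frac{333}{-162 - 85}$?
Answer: $\frac{239204}{123747} \approx 1.933$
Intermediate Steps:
$- \frac{293}{-501} - \frac{333}{-162 - 85} = \left(-293\right) \left(- \frac{1}{501}\right) - \frac{333}{-162 - 85} = \frac{293}{501} - \frac{333}{-247} = \frac{293}{501} - - \frac{333}{247} = \frac{293}{501} + \frac{333}{247} = \frac{239204}{123747}$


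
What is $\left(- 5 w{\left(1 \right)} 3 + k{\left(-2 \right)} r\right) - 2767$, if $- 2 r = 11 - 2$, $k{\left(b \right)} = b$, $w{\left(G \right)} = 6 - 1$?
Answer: $-2833$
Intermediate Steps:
$w{\left(G \right)} = 5$ ($w{\left(G \right)} = 6 - 1 = 5$)
$r = - \frac{9}{2}$ ($r = - \frac{11 - 2}{2} = \left(- \frac{1}{2}\right) 9 = - \frac{9}{2} \approx -4.5$)
$\left(- 5 w{\left(1 \right)} 3 + k{\left(-2 \right)} r\right) - 2767 = \left(\left(-5\right) 5 \cdot 3 - -9\right) - 2767 = \left(\left(-25\right) 3 + 9\right) - 2767 = \left(-75 + 9\right) - 2767 = -66 - 2767 = -2833$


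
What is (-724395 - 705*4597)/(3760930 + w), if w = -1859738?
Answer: -495660/237649 ≈ -2.0857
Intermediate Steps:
(-724395 - 705*4597)/(3760930 + w) = (-724395 - 705*4597)/(3760930 - 1859738) = (-724395 - 3240885)/1901192 = -3965280*1/1901192 = -495660/237649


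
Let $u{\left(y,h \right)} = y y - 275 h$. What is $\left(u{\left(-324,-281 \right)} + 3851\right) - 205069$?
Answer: $-18967$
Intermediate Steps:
$u{\left(y,h \right)} = y^{2} - 275 h$
$\left(u{\left(-324,-281 \right)} + 3851\right) - 205069 = \left(\left(\left(-324\right)^{2} - -77275\right) + 3851\right) - 205069 = \left(\left(104976 + 77275\right) + 3851\right) - 205069 = \left(182251 + 3851\right) - 205069 = 186102 - 205069 = -18967$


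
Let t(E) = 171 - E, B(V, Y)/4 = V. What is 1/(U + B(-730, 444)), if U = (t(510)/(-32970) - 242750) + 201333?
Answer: -10990/487263517 ≈ -2.2555e-5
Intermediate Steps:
B(V, Y) = 4*V
U = -455172717/10990 (U = ((171 - 1*510)/(-32970) - 242750) + 201333 = ((171 - 510)*(-1/32970) - 242750) + 201333 = (-339*(-1/32970) - 242750) + 201333 = (113/10990 - 242750) + 201333 = -2667822387/10990 + 201333 = -455172717/10990 ≈ -41417.)
1/(U + B(-730, 444)) = 1/(-455172717/10990 + 4*(-730)) = 1/(-455172717/10990 - 2920) = 1/(-487263517/10990) = -10990/487263517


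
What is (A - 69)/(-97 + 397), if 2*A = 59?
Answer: -79/600 ≈ -0.13167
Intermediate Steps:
A = 59/2 (A = (½)*59 = 59/2 ≈ 29.500)
(A - 69)/(-97 + 397) = (59/2 - 69)/(-97 + 397) = -79/2/300 = -79/2*1/300 = -79/600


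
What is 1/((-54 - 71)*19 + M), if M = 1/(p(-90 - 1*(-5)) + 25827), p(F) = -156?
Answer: -25671/60968624 ≈ -0.00042105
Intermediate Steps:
M = 1/25671 (M = 1/(-156 + 25827) = 1/25671 ≈ 3.8954e-5)
1/((-54 - 71)*19 + M) = 1/((-54 - 71)*19 + 1/25671) = 1/(-125*19 + 1/25671) = 1/(-2375 + 1/25671) = 1/(-60968624/25671) = -25671/60968624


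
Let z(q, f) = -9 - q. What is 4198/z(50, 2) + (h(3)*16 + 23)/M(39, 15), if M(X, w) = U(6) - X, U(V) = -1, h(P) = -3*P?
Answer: -160781/2360 ≈ -68.128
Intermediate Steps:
M(X, w) = -1 - X
4198/z(50, 2) + (h(3)*16 + 23)/M(39, 15) = 4198/(-9 - 1*50) + (-3*3*16 + 23)/(-1 - 1*39) = 4198/(-9 - 50) + (-9*16 + 23)/(-1 - 39) = 4198/(-59) + (-144 + 23)/(-40) = 4198*(-1/59) - 121*(-1/40) = -4198/59 + 121/40 = -160781/2360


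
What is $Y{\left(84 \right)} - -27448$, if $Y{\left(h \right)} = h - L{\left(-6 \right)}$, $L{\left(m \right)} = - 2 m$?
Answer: $27520$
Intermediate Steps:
$Y{\left(h \right)} = -12 + h$ ($Y{\left(h \right)} = h - \left(-2\right) \left(-6\right) = h - 12 = -12 + h$)
$Y{\left(84 \right)} - -27448 = \left(-12 + 84\right) - -27448 = 72 + 27448 = 27520$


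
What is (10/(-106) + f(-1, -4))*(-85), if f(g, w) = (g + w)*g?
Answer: -22100/53 ≈ -416.98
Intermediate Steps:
f(g, w) = g*(g + w)
(10/(-106) + f(-1, -4))*(-85) = (10/(-106) - (-1 - 4))*(-85) = (10*(-1/106) - 1*(-5))*(-85) = (-5/53 + 5)*(-85) = (260/53)*(-85) = -22100/53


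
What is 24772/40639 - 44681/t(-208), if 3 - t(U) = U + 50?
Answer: -258828981/934697 ≈ -276.91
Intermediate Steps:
t(U) = -47 - U (t(U) = 3 - (U + 50) = 3 - (50 + U) = 3 + (-50 - U) = -47 - U)
24772/40639 - 44681/t(-208) = 24772/40639 - 44681/(-47 - 1*(-208)) = 24772*(1/40639) - 44681/(-47 + 208) = 24772/40639 - 44681/161 = 24772/40639 - 44681*1/161 = 24772/40639 - 6383/23 = -258828981/934697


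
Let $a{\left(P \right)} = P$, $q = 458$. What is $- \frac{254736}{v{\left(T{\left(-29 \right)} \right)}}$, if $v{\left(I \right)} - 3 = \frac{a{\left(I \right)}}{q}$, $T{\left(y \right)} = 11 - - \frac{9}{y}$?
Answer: $- \frac{845850888}{10039} \approx -84257.0$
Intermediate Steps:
$T{\left(y \right)} = 11 + \frac{9}{y}$
$v{\left(I \right)} = 3 + \frac{I}{458}$
$- \frac{254736}{v{\left(T{\left(-29 \right)} \right)}} = - \frac{254736}{3 + \frac{11 + \frac{9}{-29}}{458}} = - \frac{254736}{3 + \frac{11 + 9 \left(- \frac{1}{29}\right)}{458}} = - \frac{254736}{3 + \frac{11 - \frac{9}{29}}{458}} = - \frac{254736}{3 + \frac{1}{458} \cdot \frac{310}{29}} = - \frac{254736}{3 + \frac{155}{6641}} = - \frac{254736}{\frac{20078}{6641}} = \left(-254736\right) \frac{6641}{20078} = - \frac{845850888}{10039}$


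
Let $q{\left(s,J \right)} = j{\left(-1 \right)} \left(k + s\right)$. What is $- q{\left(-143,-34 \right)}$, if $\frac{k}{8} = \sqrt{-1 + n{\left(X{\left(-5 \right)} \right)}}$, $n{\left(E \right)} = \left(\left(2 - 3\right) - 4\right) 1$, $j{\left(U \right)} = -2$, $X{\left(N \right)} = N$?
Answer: $-286 + 16 i \sqrt{6} \approx -286.0 + 39.192 i$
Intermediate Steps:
$n{\left(E \right)} = -5$ ($n{\left(E \right)} = \left(-1 - 4\right) 1 = \left(-5\right) 1 = -5$)
$k = 8 i \sqrt{6}$ ($k = 8 \sqrt{-1 - 5} = 8 \sqrt{-6} = 8 i \sqrt{6} \approx 19.596 i$)
$q{\left(s,J \right)} = - 2 s - 16 i \sqrt{6}$ ($q{\left(s,J \right)} = - 2 \left(8 i \sqrt{6} + s\right) = - 2 \left(s + 8 i \sqrt{6}\right) = - 2 s - 16 i \sqrt{6}$)
$- q{\left(-143,-34 \right)} = - (\left(-2\right) \left(-143\right) - 16 i \sqrt{6}) = - (286 - 16 i \sqrt{6}) = -286 + 16 i \sqrt{6}$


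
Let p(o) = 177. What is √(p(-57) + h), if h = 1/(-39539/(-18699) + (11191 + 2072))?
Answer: 3*√302503023459094066/124022188 ≈ 13.304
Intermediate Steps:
h = 18699/248044376 (h = 1/(-39539*(-1/18699) + 13263) = 1/(39539/18699 + 13263) = 1/(248044376/18699) = 18699/248044376 ≈ 7.5386e-5)
√(p(-57) + h) = √(177 + 18699/248044376) = √(43903873251/248044376) = 3*√302503023459094066/124022188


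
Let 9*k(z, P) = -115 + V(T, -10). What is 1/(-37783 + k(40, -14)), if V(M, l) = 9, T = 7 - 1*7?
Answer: -9/340153 ≈ -2.6459e-5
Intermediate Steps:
T = 0 (T = 7 - 7 = 0)
k(z, P) = -106/9 (k(z, P) = (-115 + 9)/9 = (1/9)*(-106) = -106/9)
1/(-37783 + k(40, -14)) = 1/(-37783 - 106/9) = 1/(-340153/9) = -9/340153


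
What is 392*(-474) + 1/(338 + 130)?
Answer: -86958143/468 ≈ -1.8581e+5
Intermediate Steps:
392*(-474) + 1/(338 + 130) = -185808 + 1/468 = -86958143/468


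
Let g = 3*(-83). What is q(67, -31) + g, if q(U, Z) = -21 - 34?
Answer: -304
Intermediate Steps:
q(U, Z) = -55
g = -249
q(67, -31) + g = -55 - 249 = -304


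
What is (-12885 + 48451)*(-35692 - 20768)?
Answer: -2008056360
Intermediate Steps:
(-12885 + 48451)*(-35692 - 20768) = 35566*(-56460) = -2008056360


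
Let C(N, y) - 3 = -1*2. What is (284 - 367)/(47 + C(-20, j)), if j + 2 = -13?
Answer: -83/48 ≈ -1.7292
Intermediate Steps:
j = -15 (j = -2 - 13 = -15)
C(N, y) = 1 (C(N, y) = 3 - 1*2 = 3 - 2 = 1)
(284 - 367)/(47 + C(-20, j)) = (284 - 367)/(47 + 1) = -83/48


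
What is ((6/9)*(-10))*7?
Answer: -140/3 ≈ -46.667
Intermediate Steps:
((6/9)*(-10))*7 = ((6*(1/9))*(-10))*7 = ((2/3)*(-10))*7 = -20/3*7 = -140/3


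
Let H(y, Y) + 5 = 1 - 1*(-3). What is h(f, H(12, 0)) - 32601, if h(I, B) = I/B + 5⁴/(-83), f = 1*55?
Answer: -2711073/83 ≈ -32664.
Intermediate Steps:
H(y, Y) = -1 (H(y, Y) = -5 + (1 - 1*(-3)) = -5 + (1 + 3) = -5 + 4 = -1)
f = 55
h(I, B) = -625/83 + I/B (h(I, B) = I/B + 625*(-1/83) = I/B - 625/83 = -625/83 + I/B)
h(f, H(12, 0)) - 32601 = (-625/83 + 55/(-1)) - 32601 = (-625/83 + 55*(-1)) - 32601 = (-625/83 - 55) - 32601 = -5190/83 - 32601 = -2711073/83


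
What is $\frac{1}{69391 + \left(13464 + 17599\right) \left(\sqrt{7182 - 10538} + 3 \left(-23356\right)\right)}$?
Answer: $- \frac{2176452893}{4736950433685925413} - \frac{62126 i \sqrt{839}}{4736950433685925413} \approx -4.5946 \cdot 10^{-10} - 3.7989 \cdot 10^{-13} i$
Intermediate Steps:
$\frac{1}{69391 + \left(13464 + 17599\right) \left(\sqrt{7182 - 10538} + 3 \left(-23356\right)\right)} = \frac{1}{69391 + 31063 \left(\sqrt{-3356} - 70068\right)} = \frac{1}{69391 + 31063 \left(2 i \sqrt{839} - 70068\right)} = \frac{1}{69391 + 31063 \left(-70068 + 2 i \sqrt{839}\right)} = \frac{1}{69391 - \left(2176522284 - 62126 i \sqrt{839}\right)} = \frac{1}{-2176452893 + 62126 i \sqrt{839}}$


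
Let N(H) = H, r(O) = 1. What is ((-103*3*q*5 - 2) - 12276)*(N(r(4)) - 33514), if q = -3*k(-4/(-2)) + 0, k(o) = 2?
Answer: 100807104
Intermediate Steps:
q = -6 (q = -3*2 + 0 = -6 + 0 = -6)
((-103*3*q*5 - 2) - 12276)*(N(r(4)) - 33514) = ((-103*3*(-6)*5 - 2) - 12276)*(1 - 33514) = ((-(-1854)*5 - 2) - 12276)*(-33513) = ((-103*(-90) - 2) - 12276)*(-33513) = ((9270 - 2) - 12276)*(-33513) = (9268 - 12276)*(-33513) = -3008*(-33513) = 100807104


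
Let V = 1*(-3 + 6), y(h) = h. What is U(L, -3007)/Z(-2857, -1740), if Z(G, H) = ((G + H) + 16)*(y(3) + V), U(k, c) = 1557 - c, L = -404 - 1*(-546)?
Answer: -2282/13743 ≈ -0.16605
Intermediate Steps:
L = 142 (L = -404 + 546 = 142)
V = 3 (V = 1*3 = 3)
Z(G, H) = 96 + 6*G + 6*H (Z(G, H) = ((G + H) + 16)*(3 + 3) = (16 + G + H)*6 = 96 + 6*G + 6*H)
U(L, -3007)/Z(-2857, -1740) = (1557 - 1*(-3007))/(96 + 6*(-2857) + 6*(-1740)) = (1557 + 3007)/(96 - 17142 - 10440) = 4564/(-27486) = 4564*(-1/27486) = -2282/13743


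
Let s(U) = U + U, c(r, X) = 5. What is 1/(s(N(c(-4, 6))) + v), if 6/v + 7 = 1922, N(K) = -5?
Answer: -1915/19144 ≈ -0.10003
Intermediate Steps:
s(U) = 2*U
v = 6/1915 (v = 6/(-7 + 1922) = 6/1915 ≈ 0.0031332)
1/(s(N(c(-4, 6))) + v) = 1/(2*(-5) + 6/1915) = 1/(-10 + 6/1915) = 1/(-19144/1915) = -1915/19144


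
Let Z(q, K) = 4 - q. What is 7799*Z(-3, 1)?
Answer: 54593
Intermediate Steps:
7799*Z(-3, 1) = 7799*(4 - 1*(-3)) = 7799*(4 + 3) = 7799*7 = 54593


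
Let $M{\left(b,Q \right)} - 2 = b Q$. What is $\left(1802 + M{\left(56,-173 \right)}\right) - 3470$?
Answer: $-11354$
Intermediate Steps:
$M{\left(b,Q \right)} = 2 + Q b$ ($M{\left(b,Q \right)} = 2 + b Q = 2 + Q b$)
$\left(1802 + M{\left(56,-173 \right)}\right) - 3470 = \left(1802 + \left(2 - 9688\right)\right) - 3470 = \left(1802 - 9686\right) - 3470 = -7884 - 3470 = -11354$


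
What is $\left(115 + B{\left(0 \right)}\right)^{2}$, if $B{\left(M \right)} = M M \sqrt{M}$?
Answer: $13225$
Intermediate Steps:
$B{\left(M \right)} = M^{\frac{5}{2}}$ ($B{\left(M \right)} = M M^{\frac{3}{2}} = M^{\frac{5}{2}}$)
$\left(115 + B{\left(0 \right)}\right)^{2} = \left(115 + 0^{\frac{5}{2}}\right)^{2} = \left(115 + 0\right)^{2} = 115^{2} = 13225$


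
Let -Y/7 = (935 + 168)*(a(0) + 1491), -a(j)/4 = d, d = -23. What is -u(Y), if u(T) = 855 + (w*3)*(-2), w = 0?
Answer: -855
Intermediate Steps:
a(j) = 92 (a(j) = -4*(-23) = 92)
Y = -12222343 (Y = -7*(935 + 168)*(92 + 1491) = -7721*1583 = -7*1746049 = -12222343)
u(T) = 855 (u(T) = 855 + (0*3)*(-2) = 855 + 0*(-2) = 855 + 0 = 855)
-u(Y) = -1*855 = -855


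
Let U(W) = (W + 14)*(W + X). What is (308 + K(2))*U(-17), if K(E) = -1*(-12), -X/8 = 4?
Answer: 47040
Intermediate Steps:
X = -32 (X = -8*4 = -32)
K(E) = 12
U(W) = (-32 + W)*(14 + W) (U(W) = (W + 14)*(W - 32) = (14 + W)*(-32 + W) = (-32 + W)*(14 + W))
(308 + K(2))*U(-17) = (308 + 12)*(-448 + (-17)² - 18*(-17)) = 320*(-448 + 289 + 306) = 320*147 = 47040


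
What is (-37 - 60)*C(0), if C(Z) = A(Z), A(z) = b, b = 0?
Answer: 0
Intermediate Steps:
A(z) = 0
C(Z) = 0
(-37 - 60)*C(0) = (-37 - 60)*0 = -97*0 = 0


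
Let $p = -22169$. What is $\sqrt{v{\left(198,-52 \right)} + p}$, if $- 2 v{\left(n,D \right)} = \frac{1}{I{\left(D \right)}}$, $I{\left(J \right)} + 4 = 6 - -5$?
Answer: $\frac{i \sqrt{4345138}}{14} \approx 148.89 i$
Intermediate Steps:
$I{\left(J \right)} = 7$ ($I{\left(J \right)} = -4 + \left(6 - -5\right) = -4 + \left(6 + 5\right) = -4 + 11 = 7$)
$v{\left(n,D \right)} = - \frac{1}{14}$ ($v{\left(n,D \right)} = - \frac{1}{2 \cdot 7} = \left(- \frac{1}{2}\right) \frac{1}{7} = - \frac{1}{14}$)
$\sqrt{v{\left(198,-52 \right)} + p} = \sqrt{- \frac{1}{14} - 22169} = \sqrt{- \frac{310367}{14}} = \frac{i \sqrt{4345138}}{14}$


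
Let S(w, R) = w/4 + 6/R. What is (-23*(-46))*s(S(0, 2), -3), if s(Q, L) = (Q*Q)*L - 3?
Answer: -31740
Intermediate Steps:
S(w, R) = 6/R + w/4 (S(w, R) = w*(¼) + 6/R = w/4 + 6/R = 6/R + w/4)
s(Q, L) = -3 + L*Q² (s(Q, L) = Q²*L - 3 = L*Q² - 3 = -3 + L*Q²)
(-23*(-46))*s(S(0, 2), -3) = (-23*(-46))*(-3 - 3*(6/2 + (¼)*0)²) = 1058*(-3 - 3*(6*(½) + 0)²) = 1058*(-3 - 3*(3 + 0)²) = 1058*(-3 - 3*3²) = 1058*(-3 - 3*9) = 1058*(-3 - 27) = 1058*(-30) = -31740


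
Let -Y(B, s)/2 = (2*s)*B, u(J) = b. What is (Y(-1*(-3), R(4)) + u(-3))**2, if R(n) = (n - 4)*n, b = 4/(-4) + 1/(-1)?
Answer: 4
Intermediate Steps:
b = -2 (b = 4*(-1/4) + 1*(-1) = -1 - 1 = -2)
u(J) = -2
R(n) = n*(-4 + n) (R(n) = (-4 + n)*n = n*(-4 + n))
Y(B, s) = -4*B*s (Y(B, s) = -2*2*s*B = -4*B*s)
(Y(-1*(-3), R(4)) + u(-3))**2 = (-4*(-1*(-3))*4*(-4 + 4) - 2)**2 = (-4*3*4*0 - 2)**2 = (-4*3*0 - 2)**2 = (0 - 2)**2 = (-2)**2 = 4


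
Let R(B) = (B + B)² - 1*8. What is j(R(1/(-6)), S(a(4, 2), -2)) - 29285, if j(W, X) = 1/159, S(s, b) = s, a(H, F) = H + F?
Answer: -4656314/159 ≈ -29285.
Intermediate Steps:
a(H, F) = F + H
R(B) = -8 + 4*B² (R(B) = (2*B)² - 8 = 4*B² - 8 = -8 + 4*B²)
j(W, X) = 1/159
j(R(1/(-6)), S(a(4, 2), -2)) - 29285 = 1/159 - 29285 = -4656314/159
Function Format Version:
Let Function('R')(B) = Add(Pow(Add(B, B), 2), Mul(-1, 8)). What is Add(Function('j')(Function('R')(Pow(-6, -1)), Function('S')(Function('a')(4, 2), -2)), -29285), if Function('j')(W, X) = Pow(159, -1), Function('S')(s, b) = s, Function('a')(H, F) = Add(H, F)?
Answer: Rational(-4656314, 159) ≈ -29285.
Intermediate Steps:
Function('a')(H, F) = Add(F, H)
Function('R')(B) = Add(-8, Mul(4, Pow(B, 2))) (Function('R')(B) = Add(Pow(Mul(2, B), 2), -8) = Add(Mul(4, Pow(B, 2)), -8) = Add(-8, Mul(4, Pow(B, 2))))
Function('j')(W, X) = Rational(1, 159)
Add(Function('j')(Function('R')(Pow(-6, -1)), Function('S')(Function('a')(4, 2), -2)), -29285) = Add(Rational(1, 159), -29285) = Rational(-4656314, 159)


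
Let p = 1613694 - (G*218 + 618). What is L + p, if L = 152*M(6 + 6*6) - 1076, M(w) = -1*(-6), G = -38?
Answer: 1621196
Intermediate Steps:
M(w) = 6
p = 1621360 (p = 1613694 - (-38*218 + 618) = 1613694 - (-8284 + 618) = 1613694 - 1*(-7666) = 1613694 + 7666 = 1621360)
L = -164 (L = 152*6 - 1076 = 912 - 1076 = -164)
L + p = -164 + 1621360 = 1621196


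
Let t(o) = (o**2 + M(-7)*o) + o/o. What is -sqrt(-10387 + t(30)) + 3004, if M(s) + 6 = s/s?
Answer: 3004 - 2*I*sqrt(2409) ≈ 3004.0 - 98.163*I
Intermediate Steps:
M(s) = -5 (M(s) = -6 + s/s = -6 + 1 = -5)
t(o) = 1 + o**2 - 5*o (t(o) = (o**2 - 5*o) + o/o = (o**2 - 5*o) + 1 = 1 + o**2 - 5*o)
-sqrt(-10387 + t(30)) + 3004 = -sqrt(-10387 + (1 + 30**2 - 5*30)) + 3004 = -sqrt(-10387 + (1 + 900 - 150)) + 3004 = -sqrt(-10387 + 751) + 3004 = -sqrt(-9636) + 3004 = -2*I*sqrt(2409) + 3004 = 3004 - 2*I*sqrt(2409)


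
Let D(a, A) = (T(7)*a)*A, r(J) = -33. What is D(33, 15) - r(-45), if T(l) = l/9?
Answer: 418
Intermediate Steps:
T(l) = l/9 (T(l) = l*(⅑) = l/9)
D(a, A) = 7*A*a/9 (D(a, A) = (((⅑)*7)*a)*A = (7*a/9)*A = 7*A*a/9)
D(33, 15) - r(-45) = (7/9)*15*33 - 1*(-33) = 385 + 33 = 418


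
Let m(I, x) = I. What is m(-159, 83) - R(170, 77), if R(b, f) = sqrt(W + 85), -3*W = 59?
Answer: -159 - 14*sqrt(3)/3 ≈ -167.08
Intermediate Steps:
W = -59/3 (W = -1/3*59 = -59/3 ≈ -19.667)
R(b, f) = 14*sqrt(3)/3 (R(b, f) = sqrt(-59/3 + 85) = sqrt(196/3) = 14*sqrt(3)/3)
m(-159, 83) - R(170, 77) = -159 - 14*sqrt(3)/3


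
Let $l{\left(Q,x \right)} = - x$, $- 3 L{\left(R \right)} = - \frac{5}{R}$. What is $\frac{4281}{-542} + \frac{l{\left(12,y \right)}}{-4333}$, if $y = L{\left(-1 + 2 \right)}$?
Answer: $- \frac{55646009}{7045458} \approx -7.8981$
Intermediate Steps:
$L{\left(R \right)} = \frac{5}{3 R}$ ($L{\left(R \right)} = - \frac{\left(-5\right) \frac{1}{R}}{3} = \frac{5}{3 R}$)
$y = \frac{5}{3}$ ($y = \frac{5}{3 \left(-1 + 2\right)} = \frac{5}{3 \cdot 1} = \frac{5}{3} \cdot 1 = \frac{5}{3} \approx 1.6667$)
$\frac{4281}{-542} + \frac{l{\left(12,y \right)}}{-4333} = \frac{4281}{-542} + \frac{\left(-1\right) \frac{5}{3}}{-4333} = 4281 \left(- \frac{1}{542}\right) - - \frac{5}{12999} = - \frac{4281}{542} + \frac{5}{12999} = - \frac{55646009}{7045458}$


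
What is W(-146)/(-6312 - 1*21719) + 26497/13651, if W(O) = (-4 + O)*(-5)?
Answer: 732499157/382651181 ≈ 1.9143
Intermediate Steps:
W(O) = 20 - 5*O
W(-146)/(-6312 - 1*21719) + 26497/13651 = (20 - 5*(-146))/(-6312 - 1*21719) + 26497/13651 = (20 + 730)/(-6312 - 21719) + 26497*(1/13651) = 750/(-28031) + 26497/13651 = 750*(-1/28031) + 26497/13651 = -750/28031 + 26497/13651 = 732499157/382651181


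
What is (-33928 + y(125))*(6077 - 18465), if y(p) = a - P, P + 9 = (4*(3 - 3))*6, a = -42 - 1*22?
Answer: 420981404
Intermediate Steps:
a = -64 (a = -42 - 22 = -64)
P = -9 (P = -9 + (4*(3 - 3))*6 = -9 + (4*0)*6 = -9 + 0*6 = -9 + 0 = -9)
y(p) = -55 (y(p) = -64 - 1*(-9) = -64 + 9 = -55)
(-33928 + y(125))*(6077 - 18465) = (-33928 - 55)*(6077 - 18465) = -33983*(-12388) = 420981404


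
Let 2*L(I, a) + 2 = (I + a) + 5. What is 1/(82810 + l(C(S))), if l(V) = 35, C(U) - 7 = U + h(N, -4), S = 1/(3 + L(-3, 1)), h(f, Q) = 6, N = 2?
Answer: 1/82845 ≈ 1.2071e-5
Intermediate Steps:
L(I, a) = 3/2 + I/2 + a/2 (L(I, a) = -1 + ((I + a) + 5)/2 = -1 + (5 + I + a)/2 = -1 + (5/2 + I/2 + a/2) = 3/2 + I/2 + a/2)
S = 2/7 (S = 1/(3 + (3/2 + (½)*(-3) + (½)*1)) = 1/(3 + (3/2 - 3/2 + ½)) = 1/(3 + ½) = 1/(7/2) = 2/7 ≈ 0.28571)
C(U) = 13 + U (C(U) = 7 + (U + 6) = 7 + (6 + U) = 13 + U)
1/(82810 + l(C(S))) = 1/(82810 + 35) = 1/82845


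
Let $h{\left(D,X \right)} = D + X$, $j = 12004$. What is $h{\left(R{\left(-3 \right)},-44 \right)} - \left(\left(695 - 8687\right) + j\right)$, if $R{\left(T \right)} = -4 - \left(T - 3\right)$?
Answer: $-4054$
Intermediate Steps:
$R{\left(T \right)} = -1 - T$ ($R{\left(T \right)} = -4 - \left(T - 3\right) = -4 - \left(-3 + T\right) = -1 - T$)
$h{\left(R{\left(-3 \right)},-44 \right)} - \left(\left(695 - 8687\right) + j\right) = \left(\left(-1 - -3\right) - 44\right) - \left(\left(695 - 8687\right) + 12004\right) = \left(\left(-1 + 3\right) - 44\right) - \left(-7992 + 12004\right) = \left(2 - 44\right) - 4012 = -42 - 4012 = -4054$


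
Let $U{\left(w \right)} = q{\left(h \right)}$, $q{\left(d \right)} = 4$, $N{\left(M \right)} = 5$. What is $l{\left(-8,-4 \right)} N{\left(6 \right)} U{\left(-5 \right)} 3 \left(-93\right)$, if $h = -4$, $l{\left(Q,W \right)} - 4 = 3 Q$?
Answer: $111600$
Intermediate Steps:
$l{\left(Q,W \right)} = 4 + 3 Q$
$U{\left(w \right)} = 4$
$l{\left(-8,-4 \right)} N{\left(6 \right)} U{\left(-5 \right)} 3 \left(-93\right) = \left(4 + 3 \left(-8\right)\right) 5 \cdot 4 \cdot 3 \left(-93\right) = \left(4 - 24\right) 20 \cdot 3 \left(-93\right) = \left(-20\right) 60 \left(-93\right) = \left(-1200\right) \left(-93\right) = 111600$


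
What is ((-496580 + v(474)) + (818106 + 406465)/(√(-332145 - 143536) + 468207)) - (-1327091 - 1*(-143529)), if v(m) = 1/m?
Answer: 17846050199242194487/25977365057805 - 1224571*I*√475681/219218270530 ≈ 6.8699e+5 - 0.0038527*I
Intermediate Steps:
((-496580 + v(474)) + (818106 + 406465)/(√(-332145 - 143536) + 468207)) - (-1327091 - 1*(-143529)) = ((-496580 + 1/474) + (818106 + 406465)/(√(-332145 - 143536) + 468207)) - (-1327091 - 1*(-143529)) = ((-496580 + 1/474) + 1224571/(√(-475681) + 468207)) - (-1327091 + 143529) = (-235378919/474 + 1224571/(I*√475681 + 468207)) - 1*(-1183562) = (-235378919/474 + 1224571/(468207 + I*√475681)) + 1183562 = 325629469/474 + 1224571/(468207 + I*√475681)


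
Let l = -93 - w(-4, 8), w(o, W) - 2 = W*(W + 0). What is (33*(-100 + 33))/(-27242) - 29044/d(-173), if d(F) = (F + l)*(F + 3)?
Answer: -41651738/96096155 ≈ -0.43344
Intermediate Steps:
w(o, W) = 2 + W² (w(o, W) = 2 + W*(W + 0) = 2 + W*W = 2 + W²)
l = -159 (l = -93 - (2 + 8²) = -93 - (2 + 64) = -93 - 1*66 = -93 - 66 = -159)
d(F) = (-159 + F)*(3 + F) (d(F) = (F - 159)*(F + 3) = (-159 + F)*(3 + F))
(33*(-100 + 33))/(-27242) - 29044/d(-173) = (33*(-100 + 33))/(-27242) - 29044/(-477 + (-173)² - 156*(-173)) = (33*(-67))*(-1/27242) - 29044/(-477 + 29929 + 26988) = -2211*(-1/27242) - 29044/56440 = 2211/27242 - 29044*1/56440 = 2211/27242 - 7261/14110 = -41651738/96096155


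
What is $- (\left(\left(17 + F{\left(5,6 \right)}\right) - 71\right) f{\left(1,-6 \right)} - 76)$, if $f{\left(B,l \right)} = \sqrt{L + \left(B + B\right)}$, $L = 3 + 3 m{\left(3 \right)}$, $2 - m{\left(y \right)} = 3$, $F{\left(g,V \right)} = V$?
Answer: $76 + 48 \sqrt{2} \approx 143.88$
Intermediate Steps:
$m{\left(y \right)} = -1$ ($m{\left(y \right)} = 2 - 3 = -1$)
$L = 0$ ($L = 3 + 3 \left(-1\right) = 3 - 3 = 0$)
$f{\left(B,l \right)} = \sqrt{2} \sqrt{B}$ ($f{\left(B,l \right)} = \sqrt{0 + \left(B + B\right)} = \sqrt{0 + 2 B} = \sqrt{2 B} = \sqrt{2} \sqrt{B}$)
$- (\left(\left(17 + F{\left(5,6 \right)}\right) - 71\right) f{\left(1,-6 \right)} - 76) = - (\left(\left(17 + 6\right) - 71\right) \sqrt{2} \sqrt{1} - 76) = - (\left(23 - 71\right) \sqrt{2} \cdot 1 - 76) = - (- 48 \sqrt{2} - 76) = - (-76 - 48 \sqrt{2}) = 76 + 48 \sqrt{2}$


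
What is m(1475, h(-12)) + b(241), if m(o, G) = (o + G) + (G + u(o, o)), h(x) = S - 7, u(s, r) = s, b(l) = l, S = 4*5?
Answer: 3217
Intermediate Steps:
S = 20
h(x) = 13 (h(x) = 20 - 7 = 13)
m(o, G) = 2*G + 2*o (m(o, G) = (o + G) + (G + o) = (G + o) + (G + o) = 2*G + 2*o)
m(1475, h(-12)) + b(241) = (2*13 + 2*1475) + 241 = (26 + 2950) + 241 = 2976 + 241 = 3217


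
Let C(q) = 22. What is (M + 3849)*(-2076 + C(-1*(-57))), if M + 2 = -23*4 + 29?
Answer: -7772336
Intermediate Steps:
M = -65 (M = -2 + (-23*4 + 29) = -2 + (-92 + 29) = -2 - 63 = -65)
(M + 3849)*(-2076 + C(-1*(-57))) = (-65 + 3849)*(-2076 + 22) = 3784*(-2054) = -7772336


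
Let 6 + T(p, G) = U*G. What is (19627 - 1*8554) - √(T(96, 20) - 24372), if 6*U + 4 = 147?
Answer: 11073 - 2*I*√53778/3 ≈ 11073.0 - 154.6*I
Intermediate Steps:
U = 143/6 (U = -⅔ + (⅙)*147 = -⅔ + 49/2 = 143/6 ≈ 23.833)
T(p, G) = -6 + 143*G/6
(19627 - 1*8554) - √(T(96, 20) - 24372) = (19627 - 1*8554) - √((-6 + (143/6)*20) - 24372) = (19627 - 8554) - √((-6 + 1430/3) - 24372) = 11073 - √(1412/3 - 24372) = 11073 - √(-71704/3) = 11073 - 2*I*√53778/3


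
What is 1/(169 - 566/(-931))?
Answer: 931/157905 ≈ 0.0058959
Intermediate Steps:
1/(169 - 566/(-931)) = 1/(169 - 566*(-1/931)) = 1/(169 + 566/931) = 1/(157905/931) = 931/157905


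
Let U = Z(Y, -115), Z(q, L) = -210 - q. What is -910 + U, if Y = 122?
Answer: -1242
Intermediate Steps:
U = -332 (U = -210 - 1*122 = -210 - 122 = -332)
-910 + U = -910 - 332 = -1242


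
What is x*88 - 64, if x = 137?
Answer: 11992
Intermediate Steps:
x*88 - 64 = 137*88 - 64 = 12056 - 64 = 11992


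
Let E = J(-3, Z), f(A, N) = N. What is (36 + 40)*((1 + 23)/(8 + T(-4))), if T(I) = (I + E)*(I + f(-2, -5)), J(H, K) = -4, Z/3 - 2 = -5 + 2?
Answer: 114/5 ≈ 22.800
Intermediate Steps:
Z = -3 (Z = 6 + 3*(-5 + 2) = 6 + 3*(-3) = 6 - 9 = -3)
E = -4
T(I) = (-5 + I)*(-4 + I) (T(I) = (I - 4)*(I - 5) = (-4 + I)*(-5 + I) = (-5 + I)*(-4 + I))
(36 + 40)*((1 + 23)/(8 + T(-4))) = (36 + 40)*((1 + 23)/(8 + (20 + (-4)² - 9*(-4)))) = 76*(24/(8 + (20 + 16 + 36))) = 76*(24/(8 + 72)) = 76*(24/80) = 76*(24*(1/80)) = 76*(3/10) = 114/5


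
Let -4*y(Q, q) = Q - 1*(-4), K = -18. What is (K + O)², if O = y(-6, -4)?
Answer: 1225/4 ≈ 306.25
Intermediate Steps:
y(Q, q) = -1 - Q/4 (y(Q, q) = -(Q - 1*(-4))/4 = -(Q + 4)/4 = -(4 + Q)/4 = -1 - Q/4)
O = ½ (O = -1 - ¼*(-6) = -1 + 3/2 = ½ ≈ 0.50000)
(K + O)² = (-18 + ½)² = (-35/2)² = 1225/4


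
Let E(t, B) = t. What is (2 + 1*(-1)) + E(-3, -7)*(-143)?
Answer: 430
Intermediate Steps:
(2 + 1*(-1)) + E(-3, -7)*(-143) = (2 + 1*(-1)) - 3*(-143) = (2 - 1) + 429 = 1 + 429 = 430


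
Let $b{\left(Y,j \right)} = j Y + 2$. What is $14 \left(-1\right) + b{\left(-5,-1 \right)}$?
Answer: $-7$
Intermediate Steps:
$b{\left(Y,j \right)} = 2 + Y j$ ($b{\left(Y,j \right)} = Y j + 2 = 2 + Y j$)
$14 \left(-1\right) + b{\left(-5,-1 \right)} = 14 \left(-1\right) + \left(2 - -5\right) = -14 + \left(2 + 5\right) = -14 + 7 = -7$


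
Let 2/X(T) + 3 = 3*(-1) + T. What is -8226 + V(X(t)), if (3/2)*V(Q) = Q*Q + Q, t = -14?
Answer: -411303/50 ≈ -8226.1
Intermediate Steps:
X(T) = 2/(-6 + T) (X(T) = 2/(-3 + (3*(-1) + T)) = 2/(-3 + (-3 + T)) = 2/(-6 + T))
V(Q) = 2*Q/3 + 2*Q**2/3 (V(Q) = 2*(Q*Q + Q)/3 = 2*(Q**2 + Q)/3 = 2*(Q + Q**2)/3 = 2*Q/3 + 2*Q**2/3)
-8226 + V(X(t)) = -8226 + 2*(2/(-6 - 14))*(1 + 2/(-6 - 14))/3 = -8226 + 2*(2/(-20))*(1 + 2/(-20))/3 = -8226 + 2*(2*(-1/20))*(1 + 2*(-1/20))/3 = -8226 + (2/3)*(-1/10)*(1 - 1/10) = -8226 + (2/3)*(-1/10)*(9/10) = -8226 - 3/50 = -411303/50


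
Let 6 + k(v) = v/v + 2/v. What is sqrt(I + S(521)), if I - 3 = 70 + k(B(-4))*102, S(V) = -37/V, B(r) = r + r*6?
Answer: I*sqrt(5910215143)/3647 ≈ 21.08*I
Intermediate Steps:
B(r) = 7*r (B(r) = r + 6*r = 7*r)
k(v) = -5 + 2/v (k(v) = -6 + (v/v + 2/v) = -6 + (1 + 2/v) = -5 + 2/v)
I = -3110/7 (I = 3 + (70 + (-5 + 2/((7*(-4))))*102) = 3 + (70 + (-5 + 2/(-28))*102) = 3 + (70 + (-5 + 2*(-1/28))*102) = 3 + (70 + (-5 - 1/14)*102) = 3 + (70 - 71/14*102) = 3 + (70 - 3621/7) = 3 - 3131/7 = -3110/7 ≈ -444.29)
sqrt(I + S(521)) = sqrt(-3110/7 - 37/521) = sqrt(-1620569/3647) = I*sqrt(5910215143)/3647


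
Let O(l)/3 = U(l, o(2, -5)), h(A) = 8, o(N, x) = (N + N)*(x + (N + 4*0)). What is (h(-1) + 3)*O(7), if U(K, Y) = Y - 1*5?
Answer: -561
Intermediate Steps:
o(N, x) = 2*N*(N + x) (o(N, x) = (2*N)*(x + (N + 0)) = (2*N)*(x + N) = (2*N)*(N + x) = 2*N*(N + x))
U(K, Y) = -5 + Y (U(K, Y) = Y - 5 = -5 + Y)
O(l) = -51 (O(l) = 3*(-5 + 2*2*(2 - 5)) = 3*(-5 + 2*2*(-3)) = 3*(-5 - 12) = 3*(-17) = -51)
(h(-1) + 3)*O(7) = (8 + 3)*(-51) = 11*(-51) = -561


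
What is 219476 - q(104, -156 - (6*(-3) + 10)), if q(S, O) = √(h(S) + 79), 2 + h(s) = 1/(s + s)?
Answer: 219476 - √208221/52 ≈ 2.1947e+5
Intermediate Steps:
h(s) = -2 + 1/(2*s) (h(s) = -2 + 1/(s + s) = -2 + 1/(2*s))
q(S, O) = √(77 + 1/(2*S)) (q(S, O) = √((-2 + 1/(2*S)) + 79) = √(77 + 1/(2*S)))
219476 - q(104, -156 - (6*(-3) + 10)) = 219476 - √(308 + 2/104)/2 = 219476 - √(308 + 2*(1/104))/2 = 219476 - √(308 + 1/52)/2 = 219476 - √(16017/52)/2 = 219476 - √208221/26/2 = 219476 - √208221/52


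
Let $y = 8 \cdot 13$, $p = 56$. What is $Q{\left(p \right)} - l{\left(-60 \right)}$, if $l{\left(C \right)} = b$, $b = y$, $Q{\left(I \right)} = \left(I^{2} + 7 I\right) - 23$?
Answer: $3401$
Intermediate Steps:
$Q{\left(I \right)} = -23 + I^{2} + 7 I$
$y = 104$
$b = 104$
$l{\left(C \right)} = 104$
$Q{\left(p \right)} - l{\left(-60 \right)} = \left(-23 + 56^{2} + 7 \cdot 56\right) - 104 = \left(-23 + 3136 + 392\right) - 104 = 3505 - 104 = 3401$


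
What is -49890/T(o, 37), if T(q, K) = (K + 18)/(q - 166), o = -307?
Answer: 429054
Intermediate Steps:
T(q, K) = (18 + K)/(-166 + q)
-49890/T(o, 37) = -49890*(-166 - 307)/(18 + 37) = -49890/(55/(-473)) = -49890/((-1/473*55)) = -49890/(-5/43) = -49890*(-43/5) = 429054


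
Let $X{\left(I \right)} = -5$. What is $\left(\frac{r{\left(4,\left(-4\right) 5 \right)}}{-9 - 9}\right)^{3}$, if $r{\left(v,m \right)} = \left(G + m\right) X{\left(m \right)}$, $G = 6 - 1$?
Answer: $- \frac{15625}{216} \approx -72.338$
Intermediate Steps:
$G = 5$ ($G = 6 - 1 = 5$)
$r{\left(v,m \right)} = -25 - 5 m$ ($r{\left(v,m \right)} = \left(5 + m\right) \left(-5\right) = -25 - 5 m$)
$\left(\frac{r{\left(4,\left(-4\right) 5 \right)}}{-9 - 9}\right)^{3} = \left(\frac{-25 - 5 \left(\left(-4\right) 5\right)}{-9 - 9}\right)^{3} = \left(\frac{-25 - -100}{-18}\right)^{3} = \left(\left(-25 + 100\right) \left(- \frac{1}{18}\right)\right)^{3} = \left(75 \left(- \frac{1}{18}\right)\right)^{3} = \left(- \frac{25}{6}\right)^{3} = - \frac{15625}{216}$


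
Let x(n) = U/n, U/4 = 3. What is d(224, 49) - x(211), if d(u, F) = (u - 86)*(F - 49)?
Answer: -12/211 ≈ -0.056872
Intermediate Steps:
U = 12 (U = 4*3 = 12)
x(n) = 12/n
d(u, F) = (-86 + u)*(-49 + F)
d(224, 49) - x(211) = (4214 - 86*49 - 49*224 + 49*224) - 12/211 = (4214 - 4214 - 10976 + 10976) - 12/211 = 0 - 1*12/211 = 0 - 12/211 = -12/211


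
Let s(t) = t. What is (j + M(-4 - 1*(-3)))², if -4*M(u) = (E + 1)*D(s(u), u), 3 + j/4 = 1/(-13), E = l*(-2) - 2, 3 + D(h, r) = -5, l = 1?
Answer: 56644/169 ≈ 335.17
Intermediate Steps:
D(h, r) = -8 (D(h, r) = -3 - 5 = -8)
E = -4 (E = 1*(-2) - 2 = -2 - 2 = -4)
j = -160/13 (j = -12 + 4/(-13) = -12 + 4*(-1/13) = -12 - 4/13 = -160/13 ≈ -12.308)
M(u) = -6 (M(u) = -(-4 + 1)*(-8)/4 = -(-3)*(-8)/4 = -¼*24 = -6)
(j + M(-4 - 1*(-3)))² = (-160/13 - 6)² = (-238/13)² = 56644/169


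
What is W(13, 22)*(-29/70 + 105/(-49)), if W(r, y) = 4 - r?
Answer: 1611/70 ≈ 23.014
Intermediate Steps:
W(13, 22)*(-29/70 + 105/(-49)) = (4 - 1*13)*(-29/70 + 105/(-49)) = (4 - 13)*(-29*1/70 + 105*(-1/49)) = -9*(-29/70 - 15/7) = -9*(-179/70) = 1611/70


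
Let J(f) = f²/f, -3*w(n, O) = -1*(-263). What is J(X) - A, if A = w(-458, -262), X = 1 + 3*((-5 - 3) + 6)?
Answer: 248/3 ≈ 82.667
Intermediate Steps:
X = -5 (X = 1 + 3*(-8 + 6) = 1 + 3*(-2) = 1 - 6 = -5)
w(n, O) = -263/3 (w(n, O) = -(-1)*(-263)/3 = -⅓*263 = -263/3)
A = -263/3 ≈ -87.667
J(f) = f
J(X) - A = -5 - 1*(-263/3) = -5 + 263/3 = 248/3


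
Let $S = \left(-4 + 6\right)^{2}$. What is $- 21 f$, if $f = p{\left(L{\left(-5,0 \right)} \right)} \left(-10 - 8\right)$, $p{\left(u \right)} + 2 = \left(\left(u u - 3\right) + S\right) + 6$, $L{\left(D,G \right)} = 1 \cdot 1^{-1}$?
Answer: $2268$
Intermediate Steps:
$L{\left(D,G \right)} = 1$ ($L{\left(D,G \right)} = 1 \cdot 1 = 1$)
$S = 4$ ($S = 2^{2} = 4$)
$p{\left(u \right)} = 5 + u^{2}$ ($p{\left(u \right)} = -2 + \left(\left(\left(u u - 3\right) + 4\right) + 6\right) = -2 + \left(\left(\left(u^{2} - 3\right) + 4\right) + 6\right) = -2 + \left(\left(\left(-3 + u^{2}\right) + 4\right) + 6\right) = -2 + \left(\left(1 + u^{2}\right) + 6\right) = -2 + \left(7 + u^{2}\right) = 5 + u^{2}$)
$f = -108$ ($f = \left(5 + 1^{2}\right) \left(-10 - 8\right) = \left(5 + 1\right) \left(-18\right) = 6 \left(-18\right) = -108$)
$- 21 f = \left(-21\right) \left(-108\right) = 2268$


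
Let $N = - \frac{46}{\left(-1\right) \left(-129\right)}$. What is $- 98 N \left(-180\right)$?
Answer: $- \frac{270480}{43} \approx -6290.2$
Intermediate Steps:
$N = - \frac{46}{129} \approx -0.35659$
$- 98 N \left(-180\right) = \left(-98\right) \left(- \frac{46}{129}\right) \left(-180\right) = \frac{4508}{129} \left(-180\right) = - \frac{270480}{43}$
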